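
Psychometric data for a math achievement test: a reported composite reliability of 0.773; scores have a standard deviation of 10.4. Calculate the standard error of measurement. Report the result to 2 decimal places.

SEM = 10.4000 · √(1 − 0.7730) = 10.4000 · √0.2270 ≃ 10.4000 · 0.4764 ≃ 4.9550

4.96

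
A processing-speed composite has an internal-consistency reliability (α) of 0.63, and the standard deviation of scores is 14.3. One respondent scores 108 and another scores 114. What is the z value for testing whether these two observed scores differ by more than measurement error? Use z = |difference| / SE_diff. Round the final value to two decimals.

0.49

The standard error of measurement is 14.3000*√(1 − 0.6300) ≈ 14.3000*0.6083 ≈ 8.6984.
SE_diff = √2 * SEM ≈ 12.3013
z = |108 − 114| / 12.3013 = 6 / 12.3013 ≈ 0.4878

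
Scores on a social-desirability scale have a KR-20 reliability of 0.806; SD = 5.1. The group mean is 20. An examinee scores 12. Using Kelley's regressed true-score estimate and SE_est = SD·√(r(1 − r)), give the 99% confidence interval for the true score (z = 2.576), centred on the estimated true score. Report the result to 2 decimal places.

[8.36, 18.75]

T̂ = 0.8060(12) + 0.1940(20) ≈ 13.5520
SE_est = SD × √(r(1 − r)) = 5.1000 × √0.1564 ≈ 5.1000 × 0.3954 ≈ 2.0167
99% CI: 13.5520 ± 5.1950 ≈ (8.3570, 18.7470)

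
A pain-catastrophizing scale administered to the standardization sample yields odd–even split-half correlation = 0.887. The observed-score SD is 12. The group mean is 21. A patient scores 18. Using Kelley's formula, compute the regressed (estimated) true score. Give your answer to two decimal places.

r_full = 2·0.887 / (1 + 0.887) ≃ 0.94012
Estimated true score = 0.94012*18 + (1 − 0.94012)*21 ≃ 18.17965

18.18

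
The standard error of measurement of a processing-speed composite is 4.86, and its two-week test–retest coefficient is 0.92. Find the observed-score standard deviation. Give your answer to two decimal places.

17.18

SD = 4.86 / √(1 − 0.92) ≈ 17.1827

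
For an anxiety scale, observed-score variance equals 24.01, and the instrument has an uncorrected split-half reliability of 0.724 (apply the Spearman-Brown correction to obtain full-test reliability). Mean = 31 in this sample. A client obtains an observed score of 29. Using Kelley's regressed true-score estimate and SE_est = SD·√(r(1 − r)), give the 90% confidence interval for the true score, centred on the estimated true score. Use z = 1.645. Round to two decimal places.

σ = 24.01^(1/2) = 4.9000
r_full = 2·0.724 / (1 + 0.724) ≈ 0.8399
Estimated true score = 0.8399*29 + (1 − 0.8399)*31 ≈ 29.3202
SE_est = SD * √(r(1 − r)) = 4.9000 * √0.1345 ≈ 4.9000 * 0.3667 ≈ 1.7968
90% CI: 29.3202 ± 2.9557 ≈ (26.3645, 32.2759)

[26.36, 32.28]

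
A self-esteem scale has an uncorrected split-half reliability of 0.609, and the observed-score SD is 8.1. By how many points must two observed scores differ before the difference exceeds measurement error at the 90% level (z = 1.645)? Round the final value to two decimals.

9.29

Spearman-Brown: r = 2(0.609) / (1 + 0.609) = 1.218 / 1.609 ≈ 0.757
SEM = 8.100·√(1 − 0.757) ≈ 3.993
Standard error of the difference = 3.993·√2 ≈ 5.647
Minimum reliable difference = 1.645 · SE_diff ≈ 1.645 · 5.647 ≈ 9.289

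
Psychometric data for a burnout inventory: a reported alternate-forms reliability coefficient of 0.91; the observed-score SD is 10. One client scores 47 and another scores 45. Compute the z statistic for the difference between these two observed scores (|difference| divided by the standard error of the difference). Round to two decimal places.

SEM = 10.0000 · √(1 − 0.9100) = 10.0000 · √0.0900 ≃ 10.0000 · 0.3000 ≃ 3.0000
SE_diff = SEM · √2 ≃ 3.0000 · 1.4142 ≃ 4.2426
z = |47 − 45| / 4.2426 = 2 / 4.2426 ≃ 0.4714

0.47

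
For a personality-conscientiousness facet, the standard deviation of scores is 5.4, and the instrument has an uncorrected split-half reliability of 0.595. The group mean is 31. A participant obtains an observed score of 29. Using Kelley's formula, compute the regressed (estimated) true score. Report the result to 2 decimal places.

29.51

r_full = 2·0.595 / (1 + 0.595) ≈ 0.746
T̂ = 0.746(29) + 0.254(31) ≈ 29.508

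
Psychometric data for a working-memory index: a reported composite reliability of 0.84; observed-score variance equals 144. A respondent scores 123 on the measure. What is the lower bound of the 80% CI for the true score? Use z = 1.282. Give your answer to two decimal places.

σ = 144^(1/2) = 12.0000
SEM = 12.0000 * √(1 − 0.8400) = 12.0000 * √0.1600 ≃ 12.0000 * 0.4000 ≃ 4.8000
Margin = 1.282 * 4.8000 ≃ 6.1536
Lower bound: 123 − 6.1536 = 116.8464

116.85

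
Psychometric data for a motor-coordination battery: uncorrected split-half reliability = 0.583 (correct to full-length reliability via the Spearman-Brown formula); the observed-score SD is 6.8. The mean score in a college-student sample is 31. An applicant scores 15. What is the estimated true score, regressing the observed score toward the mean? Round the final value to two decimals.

19.21

Full-length reliability (Spearman-Brown) = 2(0.583)/(1+0.583) ≈ 0.7366
Estimated true score = 0.7366×15 + (1 − 0.7366)×31 ≈ 19.2148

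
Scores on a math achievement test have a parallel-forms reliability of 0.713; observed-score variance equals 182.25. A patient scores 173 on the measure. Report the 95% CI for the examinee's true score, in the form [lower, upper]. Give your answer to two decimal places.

SD = √182.25 = 13.5000
SEM = 13.5000 * √(1 − 0.7130) = 13.5000 * √0.2870 ≈ 13.5000 * 0.5357 ≈ 7.2323
Margin = 1.96 * 7.2323 ≈ 14.1753
Interval: (158.8247, 187.1753)

[158.82, 187.18]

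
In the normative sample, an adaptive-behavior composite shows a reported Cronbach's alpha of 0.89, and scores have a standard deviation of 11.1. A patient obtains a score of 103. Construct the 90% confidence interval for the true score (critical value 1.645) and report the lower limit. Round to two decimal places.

96.94

SEM = 11.10000 * √(1 − 0.89000) = 11.10000 * √0.11000 ≈ 11.10000 * 0.33166 ≈ 3.68145
Half-width = 1.645*3.68145 ≈ 6.05599
Lower limit = 103 − 6.05599 ≈ 96.94401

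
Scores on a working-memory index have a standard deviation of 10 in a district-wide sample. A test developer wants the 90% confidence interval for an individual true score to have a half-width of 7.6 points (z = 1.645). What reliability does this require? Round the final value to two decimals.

Required SEM = 7.6 / 1.645 ≃ 4.6201
Required reliability = 1 − (SEM/SD)² = 1 − 0.2134 ≃ 0.7866

0.79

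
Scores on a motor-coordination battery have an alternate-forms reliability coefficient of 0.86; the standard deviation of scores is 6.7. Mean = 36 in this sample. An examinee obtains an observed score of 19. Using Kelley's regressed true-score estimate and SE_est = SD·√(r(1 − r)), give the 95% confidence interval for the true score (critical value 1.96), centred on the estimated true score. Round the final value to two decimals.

T̂ = 0.8600(19) + 0.1400(36) ≃ 21.3800
SE_est = SD × √(r(1 − r)) = 6.7000 × √0.1204 ≃ 6.7000 × 0.3470 ≃ 2.3248
CI = 21.3800 ± 1.96 × 2.3248 → [16.8234, 25.9366]

[16.82, 25.94]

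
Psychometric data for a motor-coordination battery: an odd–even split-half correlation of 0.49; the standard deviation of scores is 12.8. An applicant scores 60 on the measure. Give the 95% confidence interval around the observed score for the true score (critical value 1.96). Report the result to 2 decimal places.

r_full = 2·0.49 / (1 + 0.49) ≈ 0.658
The standard error of measurement is 12.800×√(1 − 0.658) ≈ 12.800×0.585 ≈ 7.489.
Margin = 1.96 × 7.489 ≈ 14.678
Interval: (45.322, 74.678)

[45.32, 74.68]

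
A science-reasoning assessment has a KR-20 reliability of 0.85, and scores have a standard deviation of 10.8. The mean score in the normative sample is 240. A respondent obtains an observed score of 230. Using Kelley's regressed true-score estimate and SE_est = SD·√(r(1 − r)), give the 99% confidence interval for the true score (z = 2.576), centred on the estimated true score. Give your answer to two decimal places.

[221.57, 241.43]

T̂ = 0.85000(230) + 0.15000(240) ≈ 231.50000
SE_est = SD × √(r(1 − r)) = 10.80000 × √0.12750 ≈ 10.80000 × 0.35707 ≈ 3.85637
99% CI: 231.50000 ± 9.93401 ≈ (221.56599, 241.43401)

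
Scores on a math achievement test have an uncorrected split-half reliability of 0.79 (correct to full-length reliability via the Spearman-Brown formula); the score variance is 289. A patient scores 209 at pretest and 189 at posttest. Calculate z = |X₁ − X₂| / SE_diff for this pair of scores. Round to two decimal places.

σ = 289^(1/2) = 17.00000
r_full = 2·0.79 / (1 + 0.79) ≈ 0.88268
SEM = 17.00000×√(1 − 0.88268) ≈ 5.82280
SE_diff = √2 × SEM ≈ 8.23469
z = |209 − 189| / 8.23469 = 20 / 8.23469 ≈ 2.42875

2.43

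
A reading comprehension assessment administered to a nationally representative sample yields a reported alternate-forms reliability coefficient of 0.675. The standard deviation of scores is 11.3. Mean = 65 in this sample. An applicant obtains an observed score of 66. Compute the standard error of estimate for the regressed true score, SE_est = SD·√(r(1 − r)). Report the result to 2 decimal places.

SE_est = SD * √(r(1 − r)) = 11.30000 * √0.21937 ≈ 11.30000 * 0.46837 ≈ 5.29264

5.29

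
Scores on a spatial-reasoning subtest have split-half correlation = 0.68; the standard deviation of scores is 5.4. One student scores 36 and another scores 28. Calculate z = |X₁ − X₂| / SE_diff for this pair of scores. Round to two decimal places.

Spearman-Brown: r = 2(0.68) / (1 + 0.68) = 1.3600 / 1.6800 ≈ 0.8095
The standard error of measurement is 5.4000*√(1 − 0.8095) ≈ 5.4000*0.4364 ≈ 2.3568.
Standard error of the difference = 2.3568·√2 ≈ 3.3330
z = |36 − 28| / 3.3330 = 8 / 3.3330 ≈ 2.4003

2.40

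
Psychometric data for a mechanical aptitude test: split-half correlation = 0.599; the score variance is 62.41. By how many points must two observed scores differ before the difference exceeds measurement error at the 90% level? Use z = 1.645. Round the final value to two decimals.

σ = 62.41^(1/2) = 7.9000
Full-length reliability (Spearman-Brown) = 2(0.599)/(1+0.599) ≈ 0.7492
SEM = 7.9000 × √(1 − 0.7492) = 7.9000 × √0.2508 ≈ 7.9000 × 0.5008 ≈ 3.9562
SE_diff = √2 × SEM ≈ 5.5949
Minimum reliable difference = 1.645 × SE_diff ≈ 1.645 × 5.5949 ≈ 9.2036

9.20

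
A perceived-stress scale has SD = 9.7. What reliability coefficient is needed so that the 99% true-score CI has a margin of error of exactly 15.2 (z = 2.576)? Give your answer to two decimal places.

0.63

Required SEM = 15.2 / 2.576 ≈ 5.901
Required reliability = 1 − (SEM/SD)² = 1 − 0.370 ≈ 0.630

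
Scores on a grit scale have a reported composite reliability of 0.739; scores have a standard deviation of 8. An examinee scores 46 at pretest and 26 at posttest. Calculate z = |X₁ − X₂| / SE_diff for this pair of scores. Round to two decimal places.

3.46

SEM = 8.0000 * √(1 − 0.7390) = 8.0000 * √0.2610 ≃ 8.0000 * 0.5109 ≃ 4.0871
Standard error of the difference = 4.0871·√2 ≃ 5.7800
z = 20 / 5.7800 ≃ 3.4602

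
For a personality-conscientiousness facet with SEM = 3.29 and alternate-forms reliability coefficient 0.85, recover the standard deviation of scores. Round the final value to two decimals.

σ = SEM·(1 − r)^(−1/2) ≈ 3.29·2.58199 ≈ 8.49474

8.49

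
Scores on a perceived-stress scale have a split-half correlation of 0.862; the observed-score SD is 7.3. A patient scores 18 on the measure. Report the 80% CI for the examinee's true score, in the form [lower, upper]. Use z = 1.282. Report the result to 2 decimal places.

Spearman-Brown: r = 2(0.862) / (1 + 0.862) = 1.724 / 1.862 ≃ 0.926
The standard error of measurement is 7.300*√(1 − 0.926) ≃ 7.300*0.272 ≃ 1.987.
1.282 * SEM ≃ 2.548
CI = 18 ± 2.548 → [15.452, 20.548]

[15.45, 20.55]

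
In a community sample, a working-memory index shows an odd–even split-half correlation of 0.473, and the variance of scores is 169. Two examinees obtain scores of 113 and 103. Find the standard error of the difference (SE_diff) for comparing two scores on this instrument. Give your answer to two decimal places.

11.00

SD = √169 = 13.000
Full-length reliability (Spearman-Brown) = 2(0.473)/(1+0.473) ≃ 0.642
SEM = 13.000 * √(1 − 0.642) = 13.000 * √0.358 ≃ 13.000 * 0.598 ≃ 7.776
Standard error of the difference = 7.776·√2 ≃ 10.997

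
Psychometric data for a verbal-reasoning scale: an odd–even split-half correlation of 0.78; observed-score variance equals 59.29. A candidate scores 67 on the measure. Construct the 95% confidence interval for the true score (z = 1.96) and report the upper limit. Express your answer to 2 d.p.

SD = √59.29 = 7.700
r_full = 2·0.78 / (1 + 0.78) ≈ 0.876
SEM = 7.700 · √(1 − 0.876) = 7.700 · √0.124 ≈ 7.700 · 0.352 ≈ 2.707
Half-width = 1.96·2.707 ≈ 5.306
Upper limit = 67 + 5.306 ≈ 72.306

72.31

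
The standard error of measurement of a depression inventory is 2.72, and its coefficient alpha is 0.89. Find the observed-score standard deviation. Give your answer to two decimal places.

8.20

SD = SEM / √(1 − r) = 2.72 / √0.1100 ≈ 2.72 / 0.3317 ≈ 8.2011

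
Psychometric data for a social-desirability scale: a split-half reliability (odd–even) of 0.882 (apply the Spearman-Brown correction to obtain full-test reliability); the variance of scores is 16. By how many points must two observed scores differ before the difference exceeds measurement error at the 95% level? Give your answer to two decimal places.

SD = √16 ≈ 4.000
Spearman-Brown: r = 2(0.882) / (1 + 0.882) = 1.764 / 1.882 ≈ 0.937
SEM = 4.000 · √(1 − 0.937) = 4.000 · √0.063 ≈ 4.000 · 0.250 ≈ 1.002
SE_diff = √2 · SEM ≈ 1.416
Minimum reliable difference = 1.96 · SE_diff ≈ 1.96 · 1.416 ≈ 2.776

2.78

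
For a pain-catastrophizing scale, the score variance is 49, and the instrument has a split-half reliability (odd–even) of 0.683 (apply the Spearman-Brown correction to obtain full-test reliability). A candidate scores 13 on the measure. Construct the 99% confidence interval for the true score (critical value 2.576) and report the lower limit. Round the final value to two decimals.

5.17

SD = √49 = 7.00000
r_full = 2·0.683 / (1 + 0.683) ≈ 0.81165
The standard error of measurement is 7.00000·√(1 − 0.81165) ≈ 7.00000·0.43400 ≈ 3.03798.
Half-width = 2.576·3.03798 ≈ 7.82585
Lower limit = 13 − 7.82585 ≈ 5.17415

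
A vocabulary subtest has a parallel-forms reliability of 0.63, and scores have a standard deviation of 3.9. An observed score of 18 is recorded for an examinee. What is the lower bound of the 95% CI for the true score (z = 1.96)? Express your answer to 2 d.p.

13.35

SEM = 3.900*√(1 − 0.630) ≃ 2.372
Margin = 1.96 * 2.372 ≃ 4.650
Lower limit = 18 − 4.650 ≃ 13.350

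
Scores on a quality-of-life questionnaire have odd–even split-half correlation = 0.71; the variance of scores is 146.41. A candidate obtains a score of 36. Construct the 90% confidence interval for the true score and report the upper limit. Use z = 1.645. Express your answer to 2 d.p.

44.20

SD = √146.41 ≈ 12.100
Spearman-Brown: r = 2(0.71) / (1 + 0.71) = 1.420 / 1.710 ≈ 0.830
The standard error of measurement is 12.100×√(1 − 0.830) ≈ 12.100×0.412 ≈ 4.983.
Margin = 1.645 × 4.983 ≈ 8.197
Upper limit = 36 + 8.197 ≈ 44.197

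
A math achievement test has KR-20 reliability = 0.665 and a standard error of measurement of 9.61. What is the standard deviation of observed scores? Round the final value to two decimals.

16.60

SD = 9.61 / √(1 − 0.665) ≃ 16.60355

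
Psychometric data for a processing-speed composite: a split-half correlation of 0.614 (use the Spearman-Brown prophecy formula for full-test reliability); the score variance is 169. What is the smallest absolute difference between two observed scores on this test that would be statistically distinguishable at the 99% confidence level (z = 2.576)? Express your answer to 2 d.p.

23.16

σ = 169^(1/2) = 13.00000
Spearman-Brown: r = 2(0.614) / (1 + 0.614) = 1.22800 / 1.61400 ≈ 0.76084
SEM = 13.00000 × √(1 − 0.76084) = 13.00000 × √0.23916 ≈ 13.00000 × 0.48904 ≈ 6.35748
SE_diff = SEM × √2 ≈ 6.35748 × 1.41421 ≈ 8.99084
Minimum reliable difference = 2.576 × SE_diff ≈ 2.576 × 8.99084 ≈ 23.16040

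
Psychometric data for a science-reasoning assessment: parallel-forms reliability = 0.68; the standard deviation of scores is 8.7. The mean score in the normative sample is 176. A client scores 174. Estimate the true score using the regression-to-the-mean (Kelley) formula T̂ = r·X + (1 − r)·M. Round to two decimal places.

T̂ = r·X + (1 − r)·M = 0.6800·174 + 0.3200·176 = 118.3200 + 56.3200 ≈ 174.6400

174.64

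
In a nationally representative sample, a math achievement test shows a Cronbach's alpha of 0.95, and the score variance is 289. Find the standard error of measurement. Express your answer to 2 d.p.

3.80

SD = √289 ≈ 17.000
SEM = 17.000*√(1 − 0.950) ≈ 3.801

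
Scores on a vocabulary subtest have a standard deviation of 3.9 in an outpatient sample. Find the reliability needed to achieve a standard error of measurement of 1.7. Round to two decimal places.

r = 1 − (1.700/3.9)² ≈ 1 − 0.190 ≈ 0.810

0.81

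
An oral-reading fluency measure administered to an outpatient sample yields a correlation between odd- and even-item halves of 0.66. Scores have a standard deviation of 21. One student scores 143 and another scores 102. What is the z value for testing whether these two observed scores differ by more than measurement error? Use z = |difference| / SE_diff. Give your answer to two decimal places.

r_full = 2·0.66 / (1 + 0.66) ≈ 0.79518
SEM = 21.00000 * √(1 − 0.79518) = 21.00000 * √0.20482 ≈ 21.00000 * 0.45257 ≈ 9.50396
SE_diff = SEM * √2 ≈ 9.50396 * 1.41421 ≈ 13.44063
z = 41 / 13.44063 ≈ 3.05045

3.05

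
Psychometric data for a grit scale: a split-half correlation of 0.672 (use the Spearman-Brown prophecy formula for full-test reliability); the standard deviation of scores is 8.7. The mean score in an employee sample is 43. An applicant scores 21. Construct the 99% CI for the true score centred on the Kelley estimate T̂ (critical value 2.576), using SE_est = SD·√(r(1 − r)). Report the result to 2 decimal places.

Spearman-Brown: r = 2(0.672) / (1 + 0.672) = 1.3440 / 1.6720 ≈ 0.8038
T̂ = r·X + (1 − r)·M = 0.8038·21 + 0.1962·43 ≈ 16.8804 + 8.4354 ≈ 25.3158
SE_est = SD · √(r(1 − r)) = 8.7000 · √0.1577 ≈ 8.7000 · 0.3971 ≈ 3.4548
CI = 25.3158 ± 2.576 · 3.4548 → [16.4163, 34.2153]

[16.42, 34.22]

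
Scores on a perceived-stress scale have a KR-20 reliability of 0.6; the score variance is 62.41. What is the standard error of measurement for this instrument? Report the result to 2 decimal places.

5.00

SD = √62.41 = 7.9000
SEM = 7.9000 · √(1 − 0.6000) = 7.9000 · √0.4000 ≈ 7.9000 · 0.6325 ≈ 4.9964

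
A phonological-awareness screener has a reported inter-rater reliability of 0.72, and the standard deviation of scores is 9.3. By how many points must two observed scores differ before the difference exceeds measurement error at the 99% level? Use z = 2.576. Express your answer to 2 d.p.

17.93

SEM = 9.3000 × √(1 − 0.7200) = 9.3000 × √0.2800 ≈ 9.3000 × 0.5292 ≈ 4.9211
SE_diff = SEM × √2 ≈ 4.9211 × 1.4142 ≈ 6.9595
Minimum reliable difference = 2.576 × SE_diff ≈ 2.576 × 6.9595 ≈ 17.9276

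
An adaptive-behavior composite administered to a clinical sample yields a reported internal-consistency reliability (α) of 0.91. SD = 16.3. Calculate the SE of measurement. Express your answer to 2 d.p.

The standard error of measurement is 16.30000*√(1 − 0.91000) ≈ 16.30000*0.30000 ≈ 4.89000.

4.89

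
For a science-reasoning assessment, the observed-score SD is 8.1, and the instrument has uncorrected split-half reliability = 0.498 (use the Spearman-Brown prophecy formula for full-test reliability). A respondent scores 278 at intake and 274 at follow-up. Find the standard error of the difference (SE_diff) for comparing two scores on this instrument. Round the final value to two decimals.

Full-length reliability (Spearman-Brown) = 2(0.498)/(1+0.498) ≈ 0.6649
SEM = 8.1000 * √(1 − 0.6649) = 8.1000 * √0.3351 ≈ 8.1000 * 0.5789 ≈ 4.6890
Standard error of the difference = 4.6890·√2 ≈ 6.6313

6.63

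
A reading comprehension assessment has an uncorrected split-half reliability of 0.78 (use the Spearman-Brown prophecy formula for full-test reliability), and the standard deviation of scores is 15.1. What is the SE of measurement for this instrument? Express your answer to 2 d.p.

Full-length reliability (Spearman-Brown) = 2(0.78)/(1+0.78) ≈ 0.8764
The standard error of measurement is 15.1000×√(1 − 0.8764) ≈ 15.1000×0.3516 ≈ 5.3086.

5.31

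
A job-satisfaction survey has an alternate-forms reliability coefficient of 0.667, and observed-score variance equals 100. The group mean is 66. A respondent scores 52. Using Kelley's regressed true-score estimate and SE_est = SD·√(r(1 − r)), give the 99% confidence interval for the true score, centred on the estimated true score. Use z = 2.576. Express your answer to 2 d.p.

[44.52, 68.80]

SD = √100 = 10.000
Estimated true score = 0.667*52 + (1 − 0.667)*66 ≈ 56.662
SE_est = 10.000·√[r(1 − r)] ≈ 4.713
CI = 56.662 ± 2.576 * 4.713 → [44.522, 68.802]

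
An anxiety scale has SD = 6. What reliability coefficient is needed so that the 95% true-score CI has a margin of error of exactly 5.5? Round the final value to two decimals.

Required SEM = 5.5 / 1.96 ≈ 2.806
Required reliability = 1 − (SEM/SD)² = 1 − 0.219 ≈ 0.781

0.78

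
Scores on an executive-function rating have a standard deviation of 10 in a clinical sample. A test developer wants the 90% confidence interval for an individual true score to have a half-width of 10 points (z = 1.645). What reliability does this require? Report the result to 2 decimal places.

0.63

SEM needed = half-width / z = 10/1.645 ≃ 6.07903
Required reliability = 1 − (SEM/SD)² = 1 − 0.36955 ≃ 0.63045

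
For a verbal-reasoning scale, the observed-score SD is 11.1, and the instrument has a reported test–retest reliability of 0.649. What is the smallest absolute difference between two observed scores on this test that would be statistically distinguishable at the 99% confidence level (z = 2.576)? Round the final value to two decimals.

23.96

SEM = 11.1000·√(1 − 0.6490) ≈ 6.5762
SE_diff = √2 · SEM ≈ 9.3002
Minimum reliable difference = 2.576 · SE_diff ≈ 2.576 · 9.3002 ≈ 23.9573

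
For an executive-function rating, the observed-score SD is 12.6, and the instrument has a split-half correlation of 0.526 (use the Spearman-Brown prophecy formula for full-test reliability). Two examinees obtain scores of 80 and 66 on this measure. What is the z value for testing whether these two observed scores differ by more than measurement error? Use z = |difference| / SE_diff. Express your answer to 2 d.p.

1.41

r_full = 2·0.526 / (1 + 0.526) ≈ 0.689
SEM = 12.600 * √(1 − 0.689) = 12.600 * √0.311 ≈ 12.600 * 0.557 ≈ 7.022
Standard error of the difference = 7.022·√2 ≈ 9.931
z = 14 / 9.931 ≈ 1.410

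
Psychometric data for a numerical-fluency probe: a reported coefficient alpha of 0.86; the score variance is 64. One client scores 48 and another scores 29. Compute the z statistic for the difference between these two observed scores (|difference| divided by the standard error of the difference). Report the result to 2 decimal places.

4.49

σ = 64^(1/2) = 8.00000
SEM = 8.00000 · √(1 − 0.86000) = 8.00000 · √0.14000 ≈ 8.00000 · 0.37417 ≈ 2.99333
SE_diff = SEM · √2 ≈ 2.99333 · 1.41421 ≈ 4.23320
z = 19 / 4.23320 ≈ 4.48833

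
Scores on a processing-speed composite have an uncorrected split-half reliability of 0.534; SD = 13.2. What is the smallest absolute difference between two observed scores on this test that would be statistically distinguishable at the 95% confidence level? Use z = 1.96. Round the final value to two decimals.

Full-length reliability (Spearman-Brown) = 2(0.534)/(1+0.534) ≃ 0.6962
SEM = 13.2000*√(1 − 0.6962) ≃ 7.2754
SE_diff = √2 * SEM ≃ 10.2889
Minimum reliable difference = 1.96 * SE_diff ≃ 1.96 * 10.2889 ≃ 20.1663

20.17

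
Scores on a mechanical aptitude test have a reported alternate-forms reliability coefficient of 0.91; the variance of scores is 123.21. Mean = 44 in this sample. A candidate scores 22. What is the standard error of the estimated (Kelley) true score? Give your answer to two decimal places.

3.18

σ = 123.21^(1/2) = 11.10000
SE_est = 11.10000×√(0.91000×0.09000) ≈ 3.17662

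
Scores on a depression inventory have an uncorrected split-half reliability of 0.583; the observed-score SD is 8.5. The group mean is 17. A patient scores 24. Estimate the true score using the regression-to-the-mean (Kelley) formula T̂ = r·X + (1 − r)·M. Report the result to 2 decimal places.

22.16

r_full = 2·0.583 / (1 + 0.583) ≈ 0.7366
T̂ = 0.7366(24) + 0.2634(17) ≈ 22.1560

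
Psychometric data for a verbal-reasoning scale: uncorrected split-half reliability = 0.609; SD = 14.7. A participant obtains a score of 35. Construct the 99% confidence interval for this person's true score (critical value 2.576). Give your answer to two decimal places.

[16.33, 53.67]

r_full = 2·0.609 / (1 + 0.609) ≃ 0.757
The standard error of measurement is 14.700·√(1 − 0.757) ≃ 14.700·0.493 ≃ 7.246.
Half-width = 2.576·7.246 ≃ 18.667
CI = 35 ± 18.667 → [16.333, 53.667]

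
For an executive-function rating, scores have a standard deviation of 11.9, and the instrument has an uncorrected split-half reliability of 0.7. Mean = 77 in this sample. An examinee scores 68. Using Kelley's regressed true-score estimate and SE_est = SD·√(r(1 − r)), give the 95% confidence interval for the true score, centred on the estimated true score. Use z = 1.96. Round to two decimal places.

r_full = 2·0.7 / (1 + 0.7) ≈ 0.82353
T̂ = 0.82353(68) + 0.17647(77) ≈ 69.58824
SE_est = 11.90000·√[r(1 − r)] ≈ 4.53652
CI = 69.58824 ± 1.96 * 4.53652 → [60.69666, 78.47981]

[60.70, 78.48]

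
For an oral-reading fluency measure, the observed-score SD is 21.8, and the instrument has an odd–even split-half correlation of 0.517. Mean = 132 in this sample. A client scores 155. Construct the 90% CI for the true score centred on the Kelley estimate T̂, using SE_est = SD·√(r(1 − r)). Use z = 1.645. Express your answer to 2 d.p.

r_full = 2·0.517 / (1 + 0.517) ≃ 0.682
T̂ = 0.682(155) + 0.318(132) ≃ 147.677
SE_est = 21.800·√[r(1 − r)] ≃ 10.156
90% CI: 147.677 ± 16.706 ≃ (130.971, 164.383)

[130.97, 164.38]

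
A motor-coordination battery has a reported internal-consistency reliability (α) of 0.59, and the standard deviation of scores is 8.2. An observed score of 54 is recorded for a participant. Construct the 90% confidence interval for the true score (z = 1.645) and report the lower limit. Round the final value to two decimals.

45.36

SEM = 8.20000*√(1 − 0.59000) ≈ 5.25056
Half-width = 1.645*5.25056 ≈ 8.63717
Lower limit = 54 − 8.63717 ≈ 45.36283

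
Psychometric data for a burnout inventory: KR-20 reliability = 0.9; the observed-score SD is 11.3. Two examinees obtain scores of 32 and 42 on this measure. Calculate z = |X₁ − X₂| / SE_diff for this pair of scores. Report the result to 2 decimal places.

SEM = 11.300 × √(1 − 0.900) = 11.300 × √0.100 ≈ 11.300 × 0.316 ≈ 3.573
Standard error of the difference = 3.573·√2 ≈ 5.054
z = 10 / 5.054 ≈ 1.979

1.98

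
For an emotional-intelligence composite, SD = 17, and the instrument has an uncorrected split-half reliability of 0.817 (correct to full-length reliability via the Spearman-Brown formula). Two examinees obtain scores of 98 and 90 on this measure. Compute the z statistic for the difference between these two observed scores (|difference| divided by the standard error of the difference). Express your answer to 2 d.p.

1.05

Spearman-Brown: r = 2(0.817) / (1 + 0.817) = 1.63400 / 1.81700 ≈ 0.89928
SEM = 17.00000 × √(1 − 0.89928) = 17.00000 × √0.10072 ≈ 17.00000 × 0.31736 ≈ 5.39507
Standard error of the difference = 5.39507·√2 ≈ 7.62978
z = 8 / 7.62978 ≈ 1.04852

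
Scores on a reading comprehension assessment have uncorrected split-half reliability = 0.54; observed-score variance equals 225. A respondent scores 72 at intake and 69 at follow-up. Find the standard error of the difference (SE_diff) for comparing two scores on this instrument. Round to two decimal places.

SD = √225 ≈ 15.0000
r_full = 2·0.54 / (1 + 0.54) ≈ 0.7013
SEM = 15.0000×√(1 − 0.7013) ≈ 8.1980
SE_diff = √2 × SEM ≈ 11.5938

11.59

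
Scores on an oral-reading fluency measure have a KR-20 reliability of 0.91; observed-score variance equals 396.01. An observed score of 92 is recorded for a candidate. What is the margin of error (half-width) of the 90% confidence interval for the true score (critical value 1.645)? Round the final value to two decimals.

9.82

σ = 396.01^(1/2) = 19.9000
SEM = 19.9000 × √(1 − 0.9100) = 19.9000 × √0.0900 ≈ 19.9000 × 0.3000 ≈ 5.9700
1.645 × SEM ≈ 9.8206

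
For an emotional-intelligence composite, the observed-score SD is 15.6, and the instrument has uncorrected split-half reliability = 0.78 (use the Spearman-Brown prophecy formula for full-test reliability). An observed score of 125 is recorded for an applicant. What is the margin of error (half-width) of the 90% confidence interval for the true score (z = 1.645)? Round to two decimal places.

9.02

Spearman-Brown: r = 2(0.78) / (1 + 0.78) = 1.560 / 1.780 ≃ 0.876
SEM = 15.600 · √(1 − 0.876) = 15.600 · √0.124 ≃ 15.600 · 0.352 ≃ 5.484
1.645 · SEM ≃ 9.022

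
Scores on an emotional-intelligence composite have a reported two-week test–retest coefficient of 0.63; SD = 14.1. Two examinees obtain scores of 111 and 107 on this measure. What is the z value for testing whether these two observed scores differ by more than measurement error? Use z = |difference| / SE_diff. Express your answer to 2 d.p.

SEM = 14.1000·√(1 − 0.6300) ≈ 8.5767
Standard error of the difference = 8.5767·√2 ≈ 12.1293
z = |111 − 107| / 12.1293 = 4 / 12.1293 ≈ 0.3298

0.33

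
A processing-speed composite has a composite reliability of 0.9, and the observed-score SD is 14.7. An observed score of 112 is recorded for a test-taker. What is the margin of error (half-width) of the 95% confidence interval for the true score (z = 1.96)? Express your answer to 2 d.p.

SEM = 14.7000 × √(1 − 0.9000) = 14.7000 × √0.1000 ≈ 14.7000 × 0.3162 ≈ 4.6485
Half-width = 1.96×4.6485 ≈ 9.1112

9.11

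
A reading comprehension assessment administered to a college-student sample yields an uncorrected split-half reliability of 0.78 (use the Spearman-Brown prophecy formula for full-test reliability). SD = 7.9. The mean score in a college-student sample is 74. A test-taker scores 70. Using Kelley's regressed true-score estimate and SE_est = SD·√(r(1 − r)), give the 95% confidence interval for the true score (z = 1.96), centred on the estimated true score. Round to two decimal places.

Spearman-Brown: r = 2(0.78) / (1 + 0.78) = 1.5600 / 1.7800 ≈ 0.8764
T̂ = r·X + (1 − r)·M = 0.8764*70 + 0.1236*74 ≈ 61.3483 + 9.1461 ≈ 70.4944
SE_est = 7.9000·√[r(1 − r)] ≈ 2.6000
CI = 70.4944 ± 1.96 * 2.6000 → [65.3983, 75.5905]

[65.40, 75.59]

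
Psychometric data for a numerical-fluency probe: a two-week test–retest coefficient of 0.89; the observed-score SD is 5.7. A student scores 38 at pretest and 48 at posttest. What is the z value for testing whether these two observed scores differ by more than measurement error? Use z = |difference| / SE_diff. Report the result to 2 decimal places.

3.74

SEM = 5.7000×√(1 − 0.8900) ≈ 1.8905
SE_diff = √2 × SEM ≈ 2.6735
z = 10 / 2.6735 ≈ 3.7404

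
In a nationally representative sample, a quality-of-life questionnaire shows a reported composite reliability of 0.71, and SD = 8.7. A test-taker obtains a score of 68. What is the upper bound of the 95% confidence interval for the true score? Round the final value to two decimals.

77.18

SEM = 8.700 * √(1 − 0.710) = 8.700 * √0.290 ≃ 8.700 * 0.539 ≃ 4.685
1.96 * SEM ≃ 9.183
Upper bound: 68 + 9.183 = 77.183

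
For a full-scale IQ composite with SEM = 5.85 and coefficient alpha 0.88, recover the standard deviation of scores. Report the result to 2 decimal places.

16.89

SD = 5.85 / √(1 − 0.88) ≈ 16.88750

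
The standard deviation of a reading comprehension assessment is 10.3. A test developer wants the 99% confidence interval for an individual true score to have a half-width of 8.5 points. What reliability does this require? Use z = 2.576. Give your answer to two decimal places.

Required SEM = 8.5 / 2.576 ≈ 3.300
r = 1 − (SEM / SD)² = 1 − (3.300 / 10.3)² ≈ 1 − 0.103 ≈ 0.897

0.90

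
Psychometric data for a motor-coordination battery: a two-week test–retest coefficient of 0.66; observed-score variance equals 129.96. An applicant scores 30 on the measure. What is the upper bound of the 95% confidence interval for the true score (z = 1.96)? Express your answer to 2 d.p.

43.03

SD = √129.96 = 11.40000
SEM = 11.40000×√(1 − 0.66000) ≈ 6.64729
1.96 × SEM ≈ 13.02868
Upper limit = 30 + 13.02868 ≈ 43.02868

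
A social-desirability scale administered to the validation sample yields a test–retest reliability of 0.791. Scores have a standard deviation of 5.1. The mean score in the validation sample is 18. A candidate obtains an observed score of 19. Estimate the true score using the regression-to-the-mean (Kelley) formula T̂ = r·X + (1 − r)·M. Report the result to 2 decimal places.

Estimated true score = 0.79100*19 + (1 − 0.79100)*18 ≈ 18.79100

18.79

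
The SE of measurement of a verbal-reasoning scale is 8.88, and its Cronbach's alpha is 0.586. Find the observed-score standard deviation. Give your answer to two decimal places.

13.80

σ = SEM·(1 − r)^(−1/2) ≈ 8.88*1.5542 ≈ 13.8011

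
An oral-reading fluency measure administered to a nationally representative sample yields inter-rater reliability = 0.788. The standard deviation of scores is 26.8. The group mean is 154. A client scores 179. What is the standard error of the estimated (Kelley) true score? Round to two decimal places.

10.95

SE_est = SD × √(r(1 − r)) = 26.80000 × √0.16706 ≈ 26.80000 × 0.40872 ≈ 10.95383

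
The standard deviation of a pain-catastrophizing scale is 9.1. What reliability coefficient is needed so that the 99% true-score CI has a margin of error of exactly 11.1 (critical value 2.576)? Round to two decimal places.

0.78

Required SEM = 11.1 / 2.576 ≃ 4.30901
r = 1 − (SEM / SD)² = 1 − (4.30901 / 9.1)² ≃ 1 − 0.22422 ≃ 0.77578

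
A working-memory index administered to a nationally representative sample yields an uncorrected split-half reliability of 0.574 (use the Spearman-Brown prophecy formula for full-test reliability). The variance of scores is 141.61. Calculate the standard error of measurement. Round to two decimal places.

σ = 141.61^(1/2) = 11.9000
r_full = 2·0.574 / (1 + 0.574) ≈ 0.7294
SEM = 11.9000 * √(1 − 0.7294) = 11.9000 * √0.2706 ≈ 11.9000 * 0.5202 ≈ 6.1908

6.19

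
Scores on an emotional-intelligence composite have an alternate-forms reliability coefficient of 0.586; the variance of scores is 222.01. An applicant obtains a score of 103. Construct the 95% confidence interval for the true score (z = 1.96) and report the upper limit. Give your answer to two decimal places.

121.79

SD = √222.01 ≈ 14.9000
The standard error of measurement is 14.9000*√(1 − 0.5860) ≈ 14.9000*0.6434 ≈ 9.5871.
1.96 * SEM ≈ 18.7907
Upper limit = 103 + 18.7907 ≈ 121.7907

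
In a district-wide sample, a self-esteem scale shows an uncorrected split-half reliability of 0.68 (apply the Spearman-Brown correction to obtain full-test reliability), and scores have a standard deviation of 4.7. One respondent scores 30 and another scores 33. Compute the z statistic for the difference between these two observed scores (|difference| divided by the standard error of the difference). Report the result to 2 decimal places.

Full-length reliability (Spearman-Brown) = 2(0.68)/(1+0.68) ≈ 0.810
The standard error of measurement is 4.700·√(1 − 0.810) ≈ 4.700·0.436 ≈ 2.051.
Standard error of the difference = 2.051·√2 ≈ 2.901
z = |30 − 33| / 2.901 = 3 / 2.901 ≈ 1.034

1.03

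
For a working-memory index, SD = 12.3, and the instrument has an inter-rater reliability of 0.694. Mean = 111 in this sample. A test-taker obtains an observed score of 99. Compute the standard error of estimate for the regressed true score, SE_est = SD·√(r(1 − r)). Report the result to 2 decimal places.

5.67

SE_est = 12.300×√(0.694×0.306) ≈ 5.668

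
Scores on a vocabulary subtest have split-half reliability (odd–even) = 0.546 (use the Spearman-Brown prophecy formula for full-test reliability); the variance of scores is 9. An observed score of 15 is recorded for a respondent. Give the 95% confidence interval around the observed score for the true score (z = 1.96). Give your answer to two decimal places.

SD = √9 ≈ 3.0000
Full-length reliability (Spearman-Brown) = 2(0.546)/(1+0.546) ≈ 0.7063
The standard error of measurement is 3.0000*√(1 − 0.7063) ≈ 3.0000*0.5419 ≈ 1.6257.
Half-width = 1.96*1.6257 ≈ 3.1864
Interval: (11.8136, 18.1864)

[11.81, 18.19]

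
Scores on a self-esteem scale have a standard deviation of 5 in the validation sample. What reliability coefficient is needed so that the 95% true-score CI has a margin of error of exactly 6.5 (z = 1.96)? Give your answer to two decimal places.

SEM needed = half-width / z = 6.5/1.96 ≈ 3.316
r = 1 − (3.316/5)² ≈ 1 − 0.440 ≈ 0.560

0.56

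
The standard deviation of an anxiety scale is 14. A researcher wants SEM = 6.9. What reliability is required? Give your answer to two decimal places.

r = 1 − (6.90000/14)² ≃ 1 − 0.24291 ≃ 0.75709

0.76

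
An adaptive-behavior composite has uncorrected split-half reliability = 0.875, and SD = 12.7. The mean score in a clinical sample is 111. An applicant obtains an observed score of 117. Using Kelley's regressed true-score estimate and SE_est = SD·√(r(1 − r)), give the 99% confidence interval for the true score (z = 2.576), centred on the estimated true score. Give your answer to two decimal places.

Spearman-Brown: r = 2(0.875) / (1 + 0.875) = 1.750 / 1.875 ≃ 0.933
T̂ = 0.933(117) + 0.067(111) ≃ 116.600
SE_est = 12.700×√(0.933×0.067) ≃ 3.168
99% CI: 116.600 ± 8.161 ≃ (108.439, 124.761)

[108.44, 124.76]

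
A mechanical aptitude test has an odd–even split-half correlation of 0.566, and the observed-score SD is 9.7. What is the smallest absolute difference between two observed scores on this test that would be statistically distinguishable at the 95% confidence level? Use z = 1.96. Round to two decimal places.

14.15

r_full = 2·0.566 / (1 + 0.566) ≈ 0.723
SEM = 9.700 × √(1 − 0.723) = 9.700 × √0.277 ≈ 9.700 × 0.526 ≈ 5.106
SE_diff = SEM × √2 ≈ 5.106 × 1.414 ≈ 7.222
Minimum reliable difference = 1.96 × SE_diff ≈ 1.96 × 7.222 ≈ 14.154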